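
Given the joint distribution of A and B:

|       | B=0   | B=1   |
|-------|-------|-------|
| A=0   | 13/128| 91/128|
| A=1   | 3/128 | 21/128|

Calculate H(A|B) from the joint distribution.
Marginal P(B) (column sums):
  P(B=0) = 13/128 + 3/128 = 1/8
  P(B=1) = 91/128 + 21/128 = 7/8

H(A|B) = -Σ P(A,B)·log₂ P(A|B), where P(A|B) = P(A,B) / P(B)
  (A=0,B=0): P(A|B) = (13/128)/(1/8) = 13/16;  -(13/128)·log₂(13/16) = 0.0304
  (A=0,B=1): P(A|B) = (91/128)/(7/8) = 13/16;  -(91/128)·log₂(13/16) = 0.2130
  (A=1,B=0): P(A|B) = (3/128)/(1/8) = 3/16;  -(3/128)·log₂(3/16) = 0.0566
  (A=1,B=1): P(A|B) = (21/128)/(7/8) = 3/16;  -(21/128)·log₂(3/16) = 0.3962
H(A|B) = 0.0304 + 0.2130 + 0.0566 + 0.3962
  = 0.6962 bits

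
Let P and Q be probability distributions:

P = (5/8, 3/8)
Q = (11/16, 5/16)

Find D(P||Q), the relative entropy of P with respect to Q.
D(P||Q) = Σ P(i) log₂(P(i)/Q(i))
  i=0: (5/8) × log₂((5/8)/(11/16)) = (5/8) × log₂(10/11) = -0.0859
  i=1: (3/8) × log₂((3/8)/(5/16)) = (3/8) × log₂(6/5) = 0.0986
D(P||Q) = -0.0859 + 0.0986
  = 0.0127 bits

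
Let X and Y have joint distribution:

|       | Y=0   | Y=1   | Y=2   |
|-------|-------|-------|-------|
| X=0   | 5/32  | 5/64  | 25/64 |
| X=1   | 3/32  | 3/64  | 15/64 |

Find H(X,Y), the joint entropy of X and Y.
H(X,Y) = -Σ P(X,Y) log₂ P(X,Y), summed over the non-zero cells:
H(X,Y) = -[(5/32)·log₂(5/32) + (5/64)·log₂(5/64) + (25/64)·log₂(25/64) + (3/32)·log₂(3/32) + (3/64)·log₂(3/64) + (15/64)·log₂(15/64)]
  = 0.4184 + 0.2873 + 0.5297 + 0.3202 + 0.2070 + 0.4906
  = 2.2532 bits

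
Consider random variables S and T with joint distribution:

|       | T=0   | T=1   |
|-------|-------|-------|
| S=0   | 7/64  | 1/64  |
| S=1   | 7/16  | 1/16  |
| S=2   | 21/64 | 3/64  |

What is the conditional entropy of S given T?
Marginal P(T) (column sums):
  P(T=0) = 7/64 + 7/16 + 21/64 = 7/8
  P(T=1) = 1/64 + 1/16 + 3/64 = 1/8

H(S|T) = -Σ P(S,T)·log₂ P(S|T), where P(S|T) = P(S,T) / P(T)
  (S=0,T=0): P(S|T) = (7/64)/(7/8) = 1/8;  -(7/64)·log₂(1/8) = 0.3281
  (S=0,T=1): P(S|T) = (1/64)/(1/8) = 1/8;  -(1/64)·log₂(1/8) = 0.0469
  (S=1,T=0): P(S|T) = (7/16)/(7/8) = 1/2;  -(7/16)·log₂(1/2) = 0.4375
  (S=1,T=1): P(S|T) = (1/16)/(1/8) = 1/2;  -(1/16)·log₂(1/2) = 0.0625
  (S=2,T=0): P(S|T) = (21/64)/(7/8) = 3/8;  -(21/64)·log₂(3/8) = 0.4643
  (S=2,T=1): P(S|T) = (3/64)/(1/8) = 3/8;  -(3/64)·log₂(3/8) = 0.0663
H(S|T) = 0.3281 + 0.0469 + 0.4375 + 0.0625 + 0.4643 + 0.0663
  = 1.4056 bits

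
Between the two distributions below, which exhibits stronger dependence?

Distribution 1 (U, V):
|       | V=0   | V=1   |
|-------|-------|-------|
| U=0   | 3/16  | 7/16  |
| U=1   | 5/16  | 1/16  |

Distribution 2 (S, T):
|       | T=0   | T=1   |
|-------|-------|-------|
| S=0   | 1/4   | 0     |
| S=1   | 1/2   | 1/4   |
Distribution 1 (U, V):
Marginal P(U) (row sums):
  P(U=0) = 3/16 + 7/16 = 5/8
  P(U=1) = 5/16 + 1/16 = 3/8
Marginal P(V) (column sums):
  P(V=0) = 3/16 + 5/16 = 1/2
  P(V=1) = 7/16 + 1/16 = 1/2

H(U) = -[(5/8)·log₂(5/8) + (3/8)·log₂(3/8)]
  = 0.4238 + 0.5306
  = 0.9544 bits
H(V) = -[(1/2)·log₂(1/2) + (1/2)·log₂(1/2)]
  = 0.5000 + 0.5000
  = 1.0000 bits
H(U,V) = -[(3/16)·log₂(3/16) + (7/16)·log₂(7/16) + (5/16)·log₂(5/16) + (1/16)·log₂(1/16)]
  = 0.4528 + 0.5218 + 0.5244 + 0.2500
  = 1.7490 bits

I(U;V) = H(U) + H(V) - H(U,V)
  = 0.9544 + 1.0000 - 1.7490
  = 0.2054 bits

Distribution 2 (S, T):
Marginal P(S) (row sums):
  P(S=0) = 1/4 + 0 = 1/4
  P(S=1) = 1/2 + 1/4 = 3/4
Marginal P(T) (column sums):
  P(T=0) = 1/4 + 1/2 = 3/4
  P(T=1) = 0 + 1/4 = 1/4

H(S) = -[(1/4)·log₂(1/4) + (3/4)·log₂(3/4)]
  = 0.5000 + 0.3113
  = 0.8113 bits
H(T) = -[(3/4)·log₂(3/4) + (1/4)·log₂(1/4)]
  = 0.3113 + 0.5000
  = 0.8113 bits
H(S,T) = -[(1/4)·log₂(1/4) + (1/2)·log₂(1/2) + (1/4)·log₂(1/4)]
  = 0.5000 + 0.5000 + 0.5000
  = 1.5000 bits

I(S;T) = H(S) + H(T) - H(S,T)
  = 0.8113 + 0.8113 - 1.5000
  = 0.1226 bits

I(U;V) = 0.2054 bits > I(S;T) = 0.1226 bits, so (U, V) has the higher mutual information (stronger dependence).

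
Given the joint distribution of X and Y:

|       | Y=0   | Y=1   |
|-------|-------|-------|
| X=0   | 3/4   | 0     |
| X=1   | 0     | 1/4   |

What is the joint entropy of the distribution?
H(X,Y) = -Σ P(X,Y) log₂ P(X,Y), summed over the non-zero cells:
H(X,Y) = -[(3/4)·log₂(3/4) + (1/4)·log₂(1/4)]
  = 0.3113 + 0.5000
  = 0.8113 bits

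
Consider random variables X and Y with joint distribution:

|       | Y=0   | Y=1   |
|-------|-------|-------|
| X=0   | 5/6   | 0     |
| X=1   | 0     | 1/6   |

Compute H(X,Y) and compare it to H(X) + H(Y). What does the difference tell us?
Marginal P(X) (row sums):
  P(X=0) = 5/6 + 0 = 5/6
  P(X=1) = 0 + 1/6 = 1/6
Marginal P(Y) (column sums):
  P(Y=0) = 5/6 + 0 = 5/6
  P(Y=1) = 0 + 1/6 = 1/6

H(X,Y) = -[(5/6)·log₂(5/6) + (1/6)·log₂(1/6)]
  = 0.2192 + 0.4308
  = 0.6500 bits
H(X) = -[(5/6)·log₂(5/6) + (1/6)·log₂(1/6)]
  = 0.2192 + 0.4308
  = 0.6500 bits
H(Y) = -[(5/6)·log₂(5/6) + (1/6)·log₂(1/6)]
  = 0.2192 + 0.4308
  = 0.6500 bits

H(X) + H(Y) = 0.6500 + 0.6500 = 1.3000 bits
Difference: H(X) + H(Y) - H(X,Y) = 1.3000 - 0.6500 = 0.6500 bits = I(X;Y)

The difference is the mutual information; it is positive here, so X and Y are dependent (knowing one reduces uncertainty about the other by 0.6500 bits).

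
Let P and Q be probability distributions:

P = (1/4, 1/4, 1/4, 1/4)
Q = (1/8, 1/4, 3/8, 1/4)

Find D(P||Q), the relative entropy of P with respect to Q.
D(P||Q) = Σ P(i) log₂(P(i)/Q(i))
  i=0: (1/4) × log₂((1/4)/(1/8)) = (1/4) × log₂(2) = 0.2500
  i=1: (1/4) × log₂((1/4)/(1/4)) = (1/4) × log₂(1) = 0.0000
  i=2: (1/4) × log₂((1/4)/(3/8)) = (1/4) × log₂(2/3) = -0.1462
  i=3: (1/4) × log₂((1/4)/(1/4)) = (1/4) × log₂(1) = 0.0000
D(P||Q) = 0.2500 + 0.0000 - 0.1462 + 0.0000
  = 0.1038 bits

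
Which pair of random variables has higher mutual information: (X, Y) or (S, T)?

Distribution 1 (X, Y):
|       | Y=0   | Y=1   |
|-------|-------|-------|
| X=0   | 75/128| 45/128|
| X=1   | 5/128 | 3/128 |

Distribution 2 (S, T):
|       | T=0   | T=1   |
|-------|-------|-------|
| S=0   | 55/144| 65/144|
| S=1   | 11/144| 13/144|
Distribution 1 (X, Y):
Marginal P(X) (row sums):
  P(X=0) = 75/128 + 45/128 = 15/16
  P(X=1) = 5/128 + 3/128 = 1/16
Marginal P(Y) (column sums):
  P(Y=0) = 75/128 + 5/128 = 5/8
  P(Y=1) = 45/128 + 3/128 = 3/8

H(X) = -[(15/16)·log₂(15/16) + (1/16)·log₂(1/16)]
  = 0.0873 + 0.2500
  = 0.3373 bits
H(Y) = -[(5/8)·log₂(5/8) + (3/8)·log₂(3/8)]
  = 0.4238 + 0.5306
  = 0.9544 bits
H(X,Y) = -[(75/128)·log₂(75/128) + (45/128)·log₂(45/128) + (5/128)·log₂(5/128) + (3/128)·log₂(3/128)]
  = 0.4519 + 0.5302 + 0.1827 + 0.1269
  = 1.2917 bits

I(X;Y) = H(X) + H(Y) - H(X,Y)
  = 0.3373 + 0.9544 - 1.2917
  = 0.0000 bits

Distribution 2 (S, T):
Marginal P(S) (row sums):
  P(S=0) = 55/144 + 65/144 = 5/6
  P(S=1) = 11/144 + 13/144 = 1/6
Marginal P(T) (column sums):
  P(T=0) = 55/144 + 11/144 = 11/24
  P(T=1) = 65/144 + 13/144 = 13/24

H(S) = -[(5/6)·log₂(5/6) + (1/6)·log₂(1/6)]
  = 0.2192 + 0.4308
  = 0.6500 bits
H(T) = -[(11/24)·log₂(11/24) + (13/24)·log₂(13/24)]
  = 0.5159 + 0.4791
  = 0.9950 bits
H(S,T) = -[(55/144)·log₂(55/144) + (65/144)·log₂(65/144) + (11/144)·log₂(11/144) + (13/144)·log₂(13/144)]
  = 0.5304 + 0.5180 + 0.2834 + 0.3132
  = 1.6450 bits

I(S;T) = H(S) + H(T) - H(S,T)
  = 0.6500 + 0.9950 - 1.6450
  = 0.0000 bits

Both joint tables factor as the product of their marginals, so I(X;Y) = I(S;T) = 0 bits: neither is larger (both pairs are independent).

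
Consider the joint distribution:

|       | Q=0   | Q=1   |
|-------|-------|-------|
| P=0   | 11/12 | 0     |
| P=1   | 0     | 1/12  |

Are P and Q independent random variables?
Marginal P(P) (row sums):
  P(P=0) = 11/12 + 0 = 11/12
  P(P=1) = 0 + 1/12 = 1/12
Marginal P(Q) (column sums):
  P(Q=0) = 11/12 + 0 = 11/12
  P(Q=1) = 0 + 1/12 = 1/12

P and Q are independent iff P(P=i,Q=j) = P(P=i)·P(Q=j) for every cell.
  P(P=0)·P(Q=0) = 11/12 × 11/12 = 121/144, but P(P=0,Q=0) = 11/12 ✗

No, P and Q are not independent. Quantitatively, I(P;Q) > 0:

H(P) = -[(11/12)·log₂(11/12) + (1/12)·log₂(1/12)]
  = 0.1151 + 0.2987
  = 0.4138 bits
H(Q) = -[(11/12)·log₂(11/12) + (1/12)·log₂(1/12)]
  = 0.1151 + 0.2987
  = 0.4138 bits
H(P,Q) = -[(11/12)·log₂(11/12) + (1/12)·log₂(1/12)]
  = 0.1151 + 0.2987
  = 0.4138 bits
I(P;Q) = H(P) + H(Q) - H(P,Q) = 0.4138 + 0.4138 - 0.4138 = 0.4138 bits > 0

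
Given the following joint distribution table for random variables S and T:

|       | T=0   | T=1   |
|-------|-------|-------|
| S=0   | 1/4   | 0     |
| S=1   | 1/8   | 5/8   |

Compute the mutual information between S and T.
Marginal P(S) (row sums):
  P(S=0) = 1/4 + 0 = 1/4
  P(S=1) = 1/8 + 5/8 = 3/4
Marginal P(T) (column sums):
  P(T=0) = 1/4 + 1/8 = 3/8
  P(T=1) = 0 + 5/8 = 5/8

H(S) = -[(1/4)·log₂(1/4) + (3/4)·log₂(3/4)]
  = 0.5000 + 0.3113
  = 0.8113 bits
H(T) = -[(3/8)·log₂(3/8) + (5/8)·log₂(5/8)]
  = 0.5306 + 0.4238
  = 0.9544 bits
H(S,T) = -[(1/4)·log₂(1/4) + (1/8)·log₂(1/8) + (5/8)·log₂(5/8)]
  = 0.5000 + 0.3750 + 0.4238
  = 1.2988 bits

I(S;T) = H(S) + H(T) - H(S,T)
  = 0.8113 + 0.9544 - 1.2988
  = 0.4669 bits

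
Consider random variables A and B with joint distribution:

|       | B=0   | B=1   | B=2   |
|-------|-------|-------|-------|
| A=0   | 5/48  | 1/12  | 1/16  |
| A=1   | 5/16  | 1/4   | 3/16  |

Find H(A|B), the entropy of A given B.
Marginal P(B) (column sums):
  P(B=0) = 5/48 + 5/16 = 5/12
  P(B=1) = 1/12 + 1/4 = 1/3
  P(B=2) = 1/16 + 3/16 = 1/4

H(A|B) = -Σ P(A,B)·log₂ P(A|B), where P(A|B) = P(A,B) / P(B)
  (A=0,B=0): P(A|B) = (5/48)/(5/12) = 1/4;  -(5/48)·log₂(1/4) = 0.2083
  (A=0,B=1): P(A|B) = (1/12)/(1/3) = 1/4;  -(1/12)·log₂(1/4) = 0.1667
  (A=0,B=2): P(A|B) = (1/16)/(1/4) = 1/4;  -(1/16)·log₂(1/4) = 0.1250
  (A=1,B=0): P(A|B) = (5/16)/(5/12) = 3/4;  -(5/16)·log₂(3/4) = 0.1297
  (A=1,B=1): P(A|B) = (1/4)/(1/3) = 3/4;  -(1/4)·log₂(3/4) = 0.1038
  (A=1,B=2): P(A|B) = (3/16)/(1/4) = 3/4;  -(3/16)·log₂(3/4) = 0.0778
H(A|B) = 0.2083 + 0.1667 + 0.1250 + 0.1297 + 0.1038 + 0.0778
  = 0.8113 bits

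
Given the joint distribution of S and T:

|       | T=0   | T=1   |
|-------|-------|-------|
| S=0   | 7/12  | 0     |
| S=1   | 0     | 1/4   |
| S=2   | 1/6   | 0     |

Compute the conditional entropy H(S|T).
Marginal P(T) (column sums):
  P(T=0) = 7/12 + 0 + 1/6 = 3/4
  P(T=1) = 0 + 1/4 + 0 = 1/4

H(S|T) = -Σ P(S,T)·log₂ P(S|T), where P(S|T) = P(S,T) / P(T)
  (cells with P(S,T) = 0 contribute 0)
  (S=0,T=0): P(S|T) = (7/12)/(3/4) = 7/9;  -(7/12)·log₂(7/9) = 0.2115
  (S=1,T=1): P(S|T) = (1/4)/(1/4) = 1;  -(1/4)·log₂(1) = 0.0000
  (S=2,T=0): P(S|T) = (1/6)/(3/4) = 2/9;  -(1/6)·log₂(2/9) = 0.3617
H(S|T) = 0.2115 + 0.0000 + 0.3617
  = 0.5732 bits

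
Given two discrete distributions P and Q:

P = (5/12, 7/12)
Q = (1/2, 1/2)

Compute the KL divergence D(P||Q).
D(P||Q) = Σ P(i) log₂(P(i)/Q(i))
  i=0: (5/12) × log₂((5/12)/(1/2)) = (5/12) × log₂(5/6) = -0.1096
  i=1: (7/12) × log₂((7/12)/(1/2)) = (7/12) × log₂(7/6) = 0.1297
D(P||Q) = -0.1096 + 0.1297
  = 0.0201 bits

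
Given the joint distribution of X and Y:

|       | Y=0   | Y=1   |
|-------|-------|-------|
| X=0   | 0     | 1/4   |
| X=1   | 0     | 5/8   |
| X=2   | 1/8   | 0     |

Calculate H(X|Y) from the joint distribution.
Marginal P(Y) (column sums):
  P(Y=0) = 0 + 0 + 1/8 = 1/8
  P(Y=1) = 1/4 + 5/8 + 0 = 7/8

H(X|Y) = -Σ P(X,Y)·log₂ P(X|Y), where P(X|Y) = P(X,Y) / P(Y)
  (cells with P(X,Y) = 0 contribute 0)
  (X=0,Y=1): P(X|Y) = (1/4)/(7/8) = 2/7;  -(1/4)·log₂(2/7) = 0.4518
  (X=1,Y=1): P(X|Y) = (5/8)/(7/8) = 5/7;  -(5/8)·log₂(5/7) = 0.3034
  (X=2,Y=0): P(X|Y) = (1/8)/(1/8) = 1;  -(1/8)·log₂(1) = 0.0000
H(X|Y) = 0.4518 + 0.3034 + 0.0000
  = 0.7552 bits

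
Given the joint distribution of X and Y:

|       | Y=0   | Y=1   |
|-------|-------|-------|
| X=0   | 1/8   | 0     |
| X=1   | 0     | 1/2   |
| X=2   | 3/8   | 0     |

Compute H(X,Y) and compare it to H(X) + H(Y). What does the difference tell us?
Marginal P(X) (row sums):
  P(X=0) = 1/8 + 0 = 1/8
  P(X=1) = 0 + 1/2 = 1/2
  P(X=2) = 3/8 + 0 = 3/8
Marginal P(Y) (column sums):
  P(Y=0) = 1/8 + 0 + 3/8 = 1/2
  P(Y=1) = 0 + 1/2 + 0 = 1/2

H(X,Y) = -[(1/8)·log₂(1/8) + (1/2)·log₂(1/2) + (3/8)·log₂(3/8)]
  = 0.3750 + 0.5000 + 0.5306
  = 1.4056 bits
H(X) = -[(1/8)·log₂(1/8) + (1/2)·log₂(1/2) + (3/8)·log₂(3/8)]
  = 0.3750 + 0.5000 + 0.5306
  = 1.4056 bits
H(Y) = -[(1/2)·log₂(1/2) + (1/2)·log₂(1/2)]
  = 0.5000 + 0.5000
  = 1.0000 bits

H(X) + H(Y) = 1.4056 + 1.0000 = 2.4056 bits
Difference: H(X) + H(Y) - H(X,Y) = 2.4056 - 1.4056 = 1.0000 bits = I(X;Y)

The difference is the mutual information; it is positive here, so X and Y are dependent (knowing one reduces uncertainty about the other by 1.0000 bits).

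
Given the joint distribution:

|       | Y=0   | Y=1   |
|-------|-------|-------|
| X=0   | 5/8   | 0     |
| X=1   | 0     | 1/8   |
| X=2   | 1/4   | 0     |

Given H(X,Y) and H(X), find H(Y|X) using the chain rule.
From the chain rule: H(X,Y) = H(X) + H(Y|X)
Therefore: H(Y|X) = H(X,Y) - H(X)

H(X,Y) = -[(5/8)·log₂(5/8) + (1/8)·log₂(1/8) + (1/4)·log₂(1/4)]
  = 0.4238 + 0.3750 + 0.5000
  = 1.2988 bits
Marginal P(X) (row sums):
  P(X=0) = 5/8 + 0 = 5/8
  P(X=1) = 0 + 1/8 = 1/8
  P(X=2) = 1/4 + 0 = 1/4
H(X) = -[(5/8)·log₂(5/8) + (1/8)·log₂(1/8) + (1/4)·log₂(1/4)]
  = 0.4238 + 0.3750 + 0.5000
  = 1.2988 bits

H(Y|X) = 1.2988 - 1.2988 = 0.0000 bits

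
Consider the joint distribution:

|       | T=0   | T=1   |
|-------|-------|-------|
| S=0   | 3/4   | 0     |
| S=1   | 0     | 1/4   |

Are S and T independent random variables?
Marginal P(S) (row sums):
  P(S=0) = 3/4 + 0 = 3/4
  P(S=1) = 0 + 1/4 = 1/4
Marginal P(T) (column sums):
  P(T=0) = 3/4 + 0 = 3/4
  P(T=1) = 0 + 1/4 = 1/4

S and T are independent iff P(S=i,T=j) = P(S=i)·P(T=j) for every cell.
  P(S=0)·P(T=0) = 3/4 × 3/4 = 9/16, but P(S=0,T=0) = 3/4 ✗

No, S and T are not independent. Quantitatively, I(S;T) > 0:

H(S) = -[(3/4)·log₂(3/4) + (1/4)·log₂(1/4)]
  = 0.3113 + 0.5000
  = 0.8113 bits
H(T) = -[(3/4)·log₂(3/4) + (1/4)·log₂(1/4)]
  = 0.3113 + 0.5000
  = 0.8113 bits
H(S,T) = -[(3/4)·log₂(3/4) + (1/4)·log₂(1/4)]
  = 0.3113 + 0.5000
  = 0.8113 bits
I(S;T) = H(S) + H(T) - H(S,T) = 0.8113 + 0.8113 - 0.8113 = 0.8113 bits > 0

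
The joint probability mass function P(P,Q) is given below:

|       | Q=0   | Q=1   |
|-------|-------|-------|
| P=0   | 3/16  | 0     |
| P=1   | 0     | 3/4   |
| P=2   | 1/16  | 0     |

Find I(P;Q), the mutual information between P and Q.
Marginal P(P) (row sums):
  P(P=0) = 3/16 + 0 = 3/16
  P(P=1) = 0 + 3/4 = 3/4
  P(P=2) = 1/16 + 0 = 1/16
Marginal P(Q) (column sums):
  P(Q=0) = 3/16 + 0 + 1/16 = 1/4
  P(Q=1) = 0 + 3/4 + 0 = 3/4

H(P) = -[(3/16)·log₂(3/16) + (3/4)·log₂(3/4) + (1/16)·log₂(1/16)]
  = 0.4528 + 0.3113 + 0.2500
  = 1.0141 bits
H(Q) = -[(1/4)·log₂(1/4) + (3/4)·log₂(3/4)]
  = 0.5000 + 0.3113
  = 0.8113 bits
H(P,Q) = -[(3/16)·log₂(3/16) + (3/4)·log₂(3/4) + (1/16)·log₂(1/16)]
  = 0.4528 + 0.3113 + 0.2500
  = 1.0141 bits

I(P;Q) = H(P) + H(Q) - H(P,Q)
  = 1.0141 + 0.8113 - 1.0141
  = 0.8113 bits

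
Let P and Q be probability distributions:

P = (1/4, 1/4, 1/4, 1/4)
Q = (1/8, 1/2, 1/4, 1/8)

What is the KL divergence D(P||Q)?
D(P||Q) = Σ P(i) log₂(P(i)/Q(i))
  i=0: (1/4) × log₂((1/4)/(1/8)) = (1/4) × log₂(2) = 0.2500
  i=1: (1/4) × log₂((1/4)/(1/2)) = (1/4) × log₂(1/2) = -0.2500
  i=2: (1/4) × log₂((1/4)/(1/4)) = (1/4) × log₂(1) = 0.0000
  i=3: (1/4) × log₂((1/4)/(1/8)) = (1/4) × log₂(2) = 0.2500
D(P||Q) = 0.2500 - 0.2500 + 0.0000 + 0.2500
  = 0.2500 bits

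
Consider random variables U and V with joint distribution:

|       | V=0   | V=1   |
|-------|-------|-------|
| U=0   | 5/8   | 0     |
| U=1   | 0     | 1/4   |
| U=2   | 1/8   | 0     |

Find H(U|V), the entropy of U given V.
Marginal P(V) (column sums):
  P(V=0) = 5/8 + 0 + 1/8 = 3/4
  P(V=1) = 0 + 1/4 + 0 = 1/4

H(U|V) = -Σ P(U,V)·log₂ P(U|V), where P(U|V) = P(U,V) / P(V)
  (cells with P(U,V) = 0 contribute 0)
  (U=0,V=0): P(U|V) = (5/8)/(3/4) = 5/6;  -(5/8)·log₂(5/6) = 0.1644
  (U=1,V=1): P(U|V) = (1/4)/(1/4) = 1;  -(1/4)·log₂(1) = 0.0000
  (U=2,V=0): P(U|V) = (1/8)/(3/4) = 1/6;  -(1/8)·log₂(1/6) = 0.3231
H(U|V) = 0.1644 + 0.0000 + 0.3231
  = 0.4875 bits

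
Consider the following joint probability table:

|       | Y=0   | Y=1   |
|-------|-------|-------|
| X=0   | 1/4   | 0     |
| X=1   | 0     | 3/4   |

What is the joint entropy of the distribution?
H(X,Y) = -Σ P(X,Y) log₂ P(X,Y), summed over the non-zero cells:
H(X,Y) = -[(1/4)·log₂(1/4) + (3/4)·log₂(3/4)]
  = 0.5000 + 0.3113
  = 0.8113 bits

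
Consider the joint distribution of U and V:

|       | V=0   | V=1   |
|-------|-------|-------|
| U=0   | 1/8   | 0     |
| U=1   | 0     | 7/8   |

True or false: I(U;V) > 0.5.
Marginal P(U) (row sums):
  P(U=0) = 1/8 + 0 = 1/8
  P(U=1) = 0 + 7/8 = 7/8
Marginal P(V) (column sums):
  P(V=0) = 1/8 + 0 = 1/8
  P(V=1) = 0 + 7/8 = 7/8

H(U) = -[(1/8)·log₂(1/8) + (7/8)·log₂(7/8)]
  = 0.3750 + 0.1686
  = 0.5436 bits
H(V) = -[(1/8)·log₂(1/8) + (7/8)·log₂(7/8)]
  = 0.3750 + 0.1686
  = 0.5436 bits
H(U,V) = -[(1/8)·log₂(1/8) + (7/8)·log₂(7/8)]
  = 0.3750 + 0.1686
  = 0.5436 bits

I(U;V) = H(U) + H(V) - H(U,V)
  = 0.5436 + 0.5436 - 0.5436
  = 0.5436 bits

True. I(U;V) = 0.5436 bits, which is > 0.5 bits.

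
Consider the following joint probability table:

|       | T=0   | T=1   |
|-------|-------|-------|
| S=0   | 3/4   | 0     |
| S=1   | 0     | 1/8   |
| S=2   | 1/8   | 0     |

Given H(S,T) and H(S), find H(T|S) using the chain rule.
From the chain rule: H(S,T) = H(S) + H(T|S)
Therefore: H(T|S) = H(S,T) - H(S)

H(S,T) = -[(3/4)·log₂(3/4) + (1/8)·log₂(1/8) + (1/8)·log₂(1/8)]
  = 0.3113 + 0.3750 + 0.3750
  = 1.0613 bits
Marginal P(S) (row sums):
  P(S=0) = 3/4 + 0 = 3/4
  P(S=1) = 0 + 1/8 = 1/8
  P(S=2) = 1/8 + 0 = 1/8
H(S) = -[(3/4)·log₂(3/4) + (1/8)·log₂(1/8) + (1/8)·log₂(1/8)]
  = 0.3113 + 0.3750 + 0.3750
  = 1.0613 bits

H(T|S) = 1.0613 - 1.0613 = 0.0000 bits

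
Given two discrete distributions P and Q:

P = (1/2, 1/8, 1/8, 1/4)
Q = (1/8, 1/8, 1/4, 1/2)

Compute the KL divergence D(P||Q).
D(P||Q) = Σ P(i) log₂(P(i)/Q(i))
  i=0: (1/2) × log₂((1/2)/(1/8)) = (1/2) × log₂(4) = 1.0000
  i=1: (1/8) × log₂((1/8)/(1/8)) = (1/8) × log₂(1) = 0.0000
  i=2: (1/8) × log₂((1/8)/(1/4)) = (1/8) × log₂(1/2) = -0.1250
  i=3: (1/4) × log₂((1/4)/(1/2)) = (1/4) × log₂(1/2) = -0.2500
D(P||Q) = 1.0000 + 0.0000 - 0.1250 - 0.2500
  = 0.6250 bits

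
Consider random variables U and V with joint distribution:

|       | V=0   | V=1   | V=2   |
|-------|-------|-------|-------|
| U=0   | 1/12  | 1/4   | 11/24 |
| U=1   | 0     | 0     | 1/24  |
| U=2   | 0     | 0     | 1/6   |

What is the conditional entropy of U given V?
Marginal P(V) (column sums):
  P(V=0) = 1/12 + 0 + 0 = 1/12
  P(V=1) = 1/4 + 0 + 0 = 1/4
  P(V=2) = 11/24 + 1/24 + 1/6 = 2/3

H(U|V) = -Σ P(U,V)·log₂ P(U|V), where P(U|V) = P(U,V) / P(V)
  (cells with P(U,V) = 0 contribute 0)
  (U=0,V=0): P(U|V) = (1/12)/(1/12) = 1;  -(1/12)·log₂(1) = 0.0000
  (U=0,V=1): P(U|V) = (1/4)/(1/4) = 1;  -(1/4)·log₂(1) = 0.0000
  (U=0,V=2): P(U|V) = (11/24)/(2/3) = 11/16;  -(11/24)·log₂(11/16) = 0.2478
  (U=1,V=2): P(U|V) = (1/24)/(2/3) = 1/16;  -(1/24)·log₂(1/16) = 0.1667
  (U=2,V=2): P(U|V) = (1/6)/(2/3) = 1/4;  -(1/6)·log₂(1/4) = 0.3333
H(U|V) = 0.0000 + 0.0000 + 0.2478 + 0.1667 + 0.3333
  = 0.7478 bits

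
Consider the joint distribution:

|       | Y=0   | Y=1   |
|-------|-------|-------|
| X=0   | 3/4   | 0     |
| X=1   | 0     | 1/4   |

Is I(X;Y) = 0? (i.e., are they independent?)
Marginal P(X) (row sums):
  P(X=0) = 3/4 + 0 = 3/4
  P(X=1) = 0 + 1/4 = 1/4
Marginal P(Y) (column sums):
  P(Y=0) = 3/4 + 0 = 3/4
  P(Y=1) = 0 + 1/4 = 1/4

X and Y are independent iff P(X=i,Y=j) = P(X=i)·P(Y=j) for every cell.
  P(X=0)·P(Y=0) = 3/4 × 3/4 = 9/16, but P(X=0,Y=0) = 3/4 ✗

No, X and Y are not independent. Quantitatively, I(X;Y) > 0:

H(X) = -[(3/4)·log₂(3/4) + (1/4)·log₂(1/4)]
  = 0.3113 + 0.5000
  = 0.8113 bits
H(Y) = -[(3/4)·log₂(3/4) + (1/4)·log₂(1/4)]
  = 0.3113 + 0.5000
  = 0.8113 bits
H(X,Y) = -[(3/4)·log₂(3/4) + (1/4)·log₂(1/4)]
  = 0.3113 + 0.5000
  = 0.8113 bits
I(X;Y) = H(X) + H(Y) - H(X,Y) = 0.8113 + 0.8113 - 0.8113 = 0.8113 bits > 0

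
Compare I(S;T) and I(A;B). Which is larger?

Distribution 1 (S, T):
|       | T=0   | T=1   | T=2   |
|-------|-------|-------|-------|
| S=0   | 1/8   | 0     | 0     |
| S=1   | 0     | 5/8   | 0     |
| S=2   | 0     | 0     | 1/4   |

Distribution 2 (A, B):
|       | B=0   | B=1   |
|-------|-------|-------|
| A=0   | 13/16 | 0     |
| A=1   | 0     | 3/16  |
Distribution 1 (S, T):
Marginal P(S) (row sums):
  P(S=0) = 1/8 + 0 + 0 = 1/8
  P(S=1) = 0 + 5/8 + 0 = 5/8
  P(S=2) = 0 + 0 + 1/4 = 1/4
Marginal P(T) (column sums):
  P(T=0) = 1/8 + 0 + 0 = 1/8
  P(T=1) = 0 + 5/8 + 0 = 5/8
  P(T=2) = 0 + 0 + 1/4 = 1/4

H(S) = -[(1/8)·log₂(1/8) + (5/8)·log₂(5/8) + (1/4)·log₂(1/4)]
  = 0.3750 + 0.4238 + 0.5000
  = 1.2988 bits
H(T) = -[(1/8)·log₂(1/8) + (5/8)·log₂(5/8) + (1/4)·log₂(1/4)]
  = 0.3750 + 0.4238 + 0.5000
  = 1.2988 bits
H(S,T) = -[(1/8)·log₂(1/8) + (5/8)·log₂(5/8) + (1/4)·log₂(1/4)]
  = 0.3750 + 0.4238 + 0.5000
  = 1.2988 bits

I(S;T) = H(S) + H(T) - H(S,T)
  = 1.2988 + 1.2988 - 1.2988
  = 1.2988 bits

Distribution 2 (A, B):
Marginal P(A) (row sums):
  P(A=0) = 13/16 + 0 = 13/16
  P(A=1) = 0 + 3/16 = 3/16
Marginal P(B) (column sums):
  P(B=0) = 13/16 + 0 = 13/16
  P(B=1) = 0 + 3/16 = 3/16

H(A) = -[(13/16)·log₂(13/16) + (3/16)·log₂(3/16)]
  = 0.2434 + 0.4528
  = 0.6962 bits
H(B) = -[(13/16)·log₂(13/16) + (3/16)·log₂(3/16)]
  = 0.2434 + 0.4528
  = 0.6962 bits
H(A,B) = -[(13/16)·log₂(13/16) + (3/16)·log₂(3/16)]
  = 0.2434 + 0.4528
  = 0.6962 bits

I(A;B) = H(A) + H(B) - H(A,B)
  = 0.6962 + 0.6962 - 0.6962
  = 0.6962 bits

I(S;T) = 1.2988 bits > I(A;B) = 0.6962 bits, so (S, T) has the higher mutual information (stronger dependence).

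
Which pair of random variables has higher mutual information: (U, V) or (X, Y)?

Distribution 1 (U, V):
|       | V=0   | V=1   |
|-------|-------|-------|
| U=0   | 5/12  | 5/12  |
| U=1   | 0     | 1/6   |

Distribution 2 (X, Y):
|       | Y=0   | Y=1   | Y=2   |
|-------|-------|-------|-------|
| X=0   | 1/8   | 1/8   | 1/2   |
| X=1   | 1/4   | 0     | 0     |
Distribution 1 (U, V):
Marginal P(U) (row sums):
  P(U=0) = 5/12 + 5/12 = 5/6
  P(U=1) = 0 + 1/6 = 1/6
Marginal P(V) (column sums):
  P(V=0) = 5/12 + 0 = 5/12
  P(V=1) = 5/12 + 1/6 = 7/12

H(U) = -[(5/6)·log₂(5/6) + (1/6)·log₂(1/6)]
  = 0.2192 + 0.4308
  = 0.6500 bits
H(V) = -[(5/12)·log₂(5/12) + (7/12)·log₂(7/12)]
  = 0.5263 + 0.4536
  = 0.9799 bits
H(U,V) = -[(5/12)·log₂(5/12) + (5/12)·log₂(5/12) + (1/6)·log₂(1/6)]
  = 0.5263 + 0.5263 + 0.4308
  = 1.4834 bits

I(U;V) = H(U) + H(V) - H(U,V)
  = 0.6500 + 0.9799 - 1.4834
  = 0.1465 bits

Distribution 2 (X, Y):
Marginal P(X) (row sums):
  P(X=0) = 1/8 + 1/8 + 1/2 = 3/4
  P(X=1) = 1/4 + 0 + 0 = 1/4
Marginal P(Y) (column sums):
  P(Y=0) = 1/8 + 1/4 = 3/8
  P(Y=1) = 1/8 + 0 = 1/8
  P(Y=2) = 1/2 + 0 = 1/2

H(X) = -[(3/4)·log₂(3/4) + (1/4)·log₂(1/4)]
  = 0.3113 + 0.5000
  = 0.8113 bits
H(Y) = -[(3/8)·log₂(3/8) + (1/8)·log₂(1/8) + (1/2)·log₂(1/2)]
  = 0.5306 + 0.3750 + 0.5000
  = 1.4056 bits
H(X,Y) = -[(1/8)·log₂(1/8) + (1/8)·log₂(1/8) + (1/2)·log₂(1/2) + (1/4)·log₂(1/4)]
  = 0.3750 + 0.3750 + 0.5000 + 0.5000
  = 1.7500 bits

I(X;Y) = H(X) + H(Y) - H(X,Y)
  = 0.8113 + 1.4056 - 1.7500
  = 0.4669 bits

I(X;Y) = 0.4669 bits > I(U;V) = 0.1465 bits, so (X, Y) has the higher mutual information (stronger dependence).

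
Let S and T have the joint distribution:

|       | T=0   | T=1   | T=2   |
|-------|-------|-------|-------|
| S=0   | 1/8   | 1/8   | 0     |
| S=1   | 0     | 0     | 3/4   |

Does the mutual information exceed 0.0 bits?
Marginal P(S) (row sums):
  P(S=0) = 1/8 + 1/8 + 0 = 1/4
  P(S=1) = 0 + 0 + 3/4 = 3/4
Marginal P(T) (column sums):
  P(T=0) = 1/8 + 0 = 1/8
  P(T=1) = 1/8 + 0 = 1/8
  P(T=2) = 0 + 3/4 = 3/4

H(S) = -[(1/4)·log₂(1/4) + (3/4)·log₂(3/4)]
  = 0.5000 + 0.3113
  = 0.8113 bits
H(T) = -[(1/8)·log₂(1/8) + (1/8)·log₂(1/8) + (3/4)·log₂(3/4)]
  = 0.3750 + 0.3750 + 0.3113
  = 1.0613 bits
H(S,T) = -[(1/8)·log₂(1/8) + (1/8)·log₂(1/8) + (3/4)·log₂(3/4)]
  = 0.3750 + 0.3750 + 0.3113
  = 1.0613 bits

I(S;T) = H(S) + H(T) - H(S,T)
  = 0.8113 + 1.0613 - 1.0613
  = 0.8113 bits

Yes. I(S;T) = 0.8113 bits, which is > 0.0 bits.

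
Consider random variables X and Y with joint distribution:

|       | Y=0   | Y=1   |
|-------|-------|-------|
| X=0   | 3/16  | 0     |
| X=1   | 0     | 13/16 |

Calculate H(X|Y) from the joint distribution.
Marginal P(Y) (column sums):
  P(Y=0) = 3/16 + 0 = 3/16
  P(Y=1) = 0 + 13/16 = 13/16

H(X|Y) = -Σ P(X,Y)·log₂ P(X|Y), where P(X|Y) = P(X,Y) / P(Y)
  (cells with P(X,Y) = 0 contribute 0)
  (X=0,Y=0): P(X|Y) = (3/16)/(3/16) = 1;  -(3/16)·log₂(1) = 0.0000
  (X=1,Y=1): P(X|Y) = (13/16)/(13/16) = 1;  -(13/16)·log₂(1) = 0.0000
H(X|Y) = 0.0000 + 0.0000
  = 0.0000 bits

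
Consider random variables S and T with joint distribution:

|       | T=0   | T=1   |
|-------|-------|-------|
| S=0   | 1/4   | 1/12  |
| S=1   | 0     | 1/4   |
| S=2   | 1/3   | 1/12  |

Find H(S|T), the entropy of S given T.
Marginal P(T) (column sums):
  P(T=0) = 1/4 + 0 + 1/3 = 7/12
  P(T=1) = 1/12 + 1/4 + 1/12 = 5/12

H(S|T) = -Σ P(S,T)·log₂ P(S|T), where P(S|T) = P(S,T) / P(T)
  (cells with P(S,T) = 0 contribute 0)
  (S=0,T=0): P(S|T) = (1/4)/(7/12) = 3/7;  -(1/4)·log₂(3/7) = 0.3056
  (S=0,T=1): P(S|T) = (1/12)/(5/12) = 1/5;  -(1/12)·log₂(1/5) = 0.1935
  (S=1,T=1): P(S|T) = (1/4)/(5/12) = 3/5;  -(1/4)·log₂(3/5) = 0.1842
  (S=2,T=0): P(S|T) = (1/3)/(7/12) = 4/7;  -(1/3)·log₂(4/7) = 0.2691
  (S=2,T=1): P(S|T) = (1/12)/(5/12) = 1/5;  -(1/12)·log₂(1/5) = 0.1935
H(S|T) = 0.3056 + 0.1935 + 0.1842 + 0.2691 + 0.1935
  = 1.1459 bits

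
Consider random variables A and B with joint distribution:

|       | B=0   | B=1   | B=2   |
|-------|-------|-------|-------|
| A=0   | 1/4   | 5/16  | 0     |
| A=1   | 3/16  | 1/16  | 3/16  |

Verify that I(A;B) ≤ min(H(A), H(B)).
Marginal P(A) (row sums):
  P(A=0) = 1/4 + 5/16 + 0 = 9/16
  P(A=1) = 3/16 + 1/16 + 3/16 = 7/16
Marginal P(B) (column sums):
  P(B=0) = 1/4 + 3/16 = 7/16
  P(B=1) = 5/16 + 1/16 = 3/8
  P(B=2) = 0 + 3/16 = 3/16

H(A) = -[(9/16)·log₂(9/16) + (7/16)·log₂(7/16)]
  = 0.4669 + 0.5218
  = 0.9887 bits
H(B) = -[(7/16)·log₂(7/16) + (3/8)·log₂(3/8) + (3/16)·log₂(3/16)]
  = 0.5218 + 0.5306 + 0.4528
  = 1.5052 bits
H(A,B) = -[(1/4)·log₂(1/4) + (5/16)·log₂(5/16) + (3/16)·log₂(3/16) + (1/16)·log₂(1/16) + (3/16)·log₂(3/16)]
  = 0.5000 + 0.5244 + 0.4528 + 0.2500 + 0.4528
  = 2.1800 bits

I(A;B) = H(A) + H(B) - H(A,B)
  = 0.9887 + 1.5052 - 2.1800
  = 0.3139 bits

min(H(A), H(B)) = min(0.9887, 1.5052) = 0.9887 bits
Since 0.3139 ≤ 0.9887, the bound is satisfied ✓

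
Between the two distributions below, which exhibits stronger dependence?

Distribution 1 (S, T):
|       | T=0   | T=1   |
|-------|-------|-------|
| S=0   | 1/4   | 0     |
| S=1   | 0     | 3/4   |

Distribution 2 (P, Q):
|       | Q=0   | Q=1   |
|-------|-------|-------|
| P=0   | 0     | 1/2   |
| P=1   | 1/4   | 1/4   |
Distribution 1 (S, T):
Marginal P(S) (row sums):
  P(S=0) = 1/4 + 0 = 1/4
  P(S=1) = 0 + 3/4 = 3/4
Marginal P(T) (column sums):
  P(T=0) = 1/4 + 0 = 1/4
  P(T=1) = 0 + 3/4 = 3/4

H(S) = -[(1/4)·log₂(1/4) + (3/4)·log₂(3/4)]
  = 0.5000 + 0.3113
  = 0.8113 bits
H(T) = -[(1/4)·log₂(1/4) + (3/4)·log₂(3/4)]
  = 0.5000 + 0.3113
  = 0.8113 bits
H(S,T) = -[(1/4)·log₂(1/4) + (3/4)·log₂(3/4)]
  = 0.5000 + 0.3113
  = 0.8113 bits

I(S;T) = H(S) + H(T) - H(S,T)
  = 0.8113 + 0.8113 - 0.8113
  = 0.8113 bits

Distribution 2 (P, Q):
Marginal P(P) (row sums):
  P(P=0) = 0 + 1/2 = 1/2
  P(P=1) = 1/4 + 1/4 = 1/2
Marginal P(Q) (column sums):
  P(Q=0) = 0 + 1/4 = 1/4
  P(Q=1) = 1/2 + 1/4 = 3/4

H(P) = -[(1/2)·log₂(1/2) + (1/2)·log₂(1/2)]
  = 0.5000 + 0.5000
  = 1.0000 bits
H(Q) = -[(1/4)·log₂(1/4) + (3/4)·log₂(3/4)]
  = 0.5000 + 0.3113
  = 0.8113 bits
H(P,Q) = -[(1/2)·log₂(1/2) + (1/4)·log₂(1/4) + (1/4)·log₂(1/4)]
  = 0.5000 + 0.5000 + 0.5000
  = 1.5000 bits

I(P;Q) = H(P) + H(Q) - H(P,Q)
  = 1.0000 + 0.8113 - 1.5000
  = 0.3113 bits

I(S;T) = 0.8113 bits > I(P;Q) = 0.3113 bits, so (S, T) has the higher mutual information (stronger dependence).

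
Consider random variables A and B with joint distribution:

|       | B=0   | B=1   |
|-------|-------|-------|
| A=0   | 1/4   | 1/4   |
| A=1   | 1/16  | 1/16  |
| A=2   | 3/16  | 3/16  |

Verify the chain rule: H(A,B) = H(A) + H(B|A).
Left side:
H(A,B) = -[(1/4)·log₂(1/4) + (1/4)·log₂(1/4) + (1/16)·log₂(1/16) + (1/16)·log₂(1/16) + (3/16)·log₂(3/16) + (3/16)·log₂(3/16)]
  = 0.5000 + 0.5000 + 0.2500 + 0.2500 + 0.4528 + 0.4528
  = 2.4056 bits

Right side:
Marginal P(A) (row sums):
  P(A=0) = 1/4 + 1/4 = 1/2
  P(A=1) = 1/16 + 1/16 = 1/8
  P(A=2) = 3/16 + 3/16 = 3/8
H(A) = -[(1/2)·log₂(1/2) + (1/8)·log₂(1/8) + (3/8)·log₂(3/8)]
  = 0.5000 + 0.3750 + 0.5306
  = 1.4056 bits
H(B|A) = -Σ P(A,B)·log₂ P(B|A), where P(B|A) = P(A,B) / P(A)
  (A=0,B=0): P(B|A) = (1/4)/(1/2) = 1/2;  -(1/4)·log₂(1/2) = 0.2500
  (A=0,B=1): P(B|A) = (1/4)/(1/2) = 1/2;  -(1/4)·log₂(1/2) = 0.2500
  (A=1,B=0): P(B|A) = (1/16)/(1/8) = 1/2;  -(1/16)·log₂(1/2) = 0.0625
  (A=1,B=1): P(B|A) = (1/16)/(1/8) = 1/2;  -(1/16)·log₂(1/2) = 0.0625
  (A=2,B=0): P(B|A) = (3/16)/(3/8) = 1/2;  -(3/16)·log₂(1/2) = 0.1875
  (A=2,B=1): P(B|A) = (3/16)/(3/8) = 1/2;  -(3/16)·log₂(1/2) = 0.1875
H(B|A) = 0.2500 + 0.2500 + 0.0625 + 0.0625 + 0.1875 + 0.1875
  = 1.0000 bits
H(A) + H(B|A) = 1.4056 + 1.0000 = 2.4056 bits

Both sides equal 2.4056 bits, so the chain rule holds ✓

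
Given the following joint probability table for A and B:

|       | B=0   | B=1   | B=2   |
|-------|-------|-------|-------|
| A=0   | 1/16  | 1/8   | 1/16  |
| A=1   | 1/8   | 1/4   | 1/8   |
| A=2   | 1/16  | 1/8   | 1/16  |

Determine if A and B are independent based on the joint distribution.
Marginal P(A) (row sums):
  P(A=0) = 1/16 + 1/8 + 1/16 = 1/4
  P(A=1) = 1/8 + 1/4 + 1/8 = 1/2
  P(A=2) = 1/16 + 1/8 + 1/16 = 1/4
Marginal P(B) (column sums):
  P(B=0) = 1/16 + 1/8 + 1/16 = 1/4
  P(B=1) = 1/8 + 1/4 + 1/8 = 1/2
  P(B=2) = 1/16 + 1/8 + 1/16 = 1/4

A and B are independent iff P(A=i,B=j) = P(A=i)·P(B=j) for every cell.
  P(A=0)·P(B=0) = 1/4 × 1/4 = 1/16 = P(A=0,B=0) ✓
  P(A=0)·P(B=1) = 1/4 × 1/2 = 1/8 = P(A=0,B=1) ✓
  P(A=0)·P(B=2) = 1/4 × 1/4 = 1/16 = P(A=0,B=2) ✓
  P(A=1)·P(B=0) = 1/2 × 1/4 = 1/8 = P(A=1,B=0) ✓
  P(A=1)·P(B=1) = 1/2 × 1/2 = 1/4 = P(A=1,B=1) ✓
  P(A=1)·P(B=2) = 1/2 × 1/4 = 1/8 = P(A=1,B=2) ✓
  P(A=2)·P(B=0) = 1/4 × 1/4 = 1/16 = P(A=2,B=0) ✓
  P(A=2)·P(B=1) = 1/4 × 1/2 = 1/8 = P(A=2,B=1) ✓
  P(A=2)·P(B=2) = 1/4 × 1/4 = 1/16 = P(A=2,B=2) ✓

Yes, A and B are independent: every cell factors, so I(A;B) = 0 bits.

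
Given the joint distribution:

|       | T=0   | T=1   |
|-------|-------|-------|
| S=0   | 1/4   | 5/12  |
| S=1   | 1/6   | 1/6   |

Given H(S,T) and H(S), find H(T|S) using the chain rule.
From the chain rule: H(S,T) = H(S) + H(T|S)
Therefore: H(T|S) = H(S,T) - H(S)

H(S,T) = -[(1/4)·log₂(1/4) + (5/12)·log₂(5/12) + (1/6)·log₂(1/6) + (1/6)·log₂(1/6)]
  = 0.5000 + 0.5263 + 0.4308 + 0.4308
  = 1.8879 bits
Marginal P(S) (row sums):
  P(S=0) = 1/4 + 5/12 = 2/3
  P(S=1) = 1/6 + 1/6 = 1/3
H(S) = -[(2/3)·log₂(2/3) + (1/3)·log₂(1/3)]
  = 0.3900 + 0.5283
  = 0.9183 bits

H(T|S) = 1.8879 - 0.9183 = 0.9696 bits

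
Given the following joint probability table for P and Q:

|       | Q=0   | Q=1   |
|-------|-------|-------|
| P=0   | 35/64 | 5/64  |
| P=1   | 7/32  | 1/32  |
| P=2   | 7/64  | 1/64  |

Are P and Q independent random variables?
Marginal P(P) (row sums):
  P(P=0) = 35/64 + 5/64 = 5/8
  P(P=1) = 7/32 + 1/32 = 1/4
  P(P=2) = 7/64 + 1/64 = 1/8
Marginal P(Q) (column sums):
  P(Q=0) = 35/64 + 7/32 + 7/64 = 7/8
  P(Q=1) = 5/64 + 1/32 + 1/64 = 1/8

P and Q are independent iff P(P=i,Q=j) = P(P=i)·P(Q=j) for every cell.
  P(P=0)·P(Q=0) = 5/8 × 7/8 = 35/64 = P(P=0,Q=0) ✓
  P(P=0)·P(Q=1) = 5/8 × 1/8 = 5/64 = P(P=0,Q=1) ✓
  P(P=1)·P(Q=0) = 1/4 × 7/8 = 7/32 = P(P=1,Q=0) ✓
  P(P=1)·P(Q=1) = 1/4 × 1/8 = 1/32 = P(P=1,Q=1) ✓
  P(P=2)·P(Q=0) = 1/8 × 7/8 = 7/64 = P(P=2,Q=0) ✓
  P(P=2)·P(Q=1) = 1/8 × 1/8 = 1/64 = P(P=2,Q=1) ✓

Yes, P and Q are independent: every cell factors, so I(P;Q) = 0 bits.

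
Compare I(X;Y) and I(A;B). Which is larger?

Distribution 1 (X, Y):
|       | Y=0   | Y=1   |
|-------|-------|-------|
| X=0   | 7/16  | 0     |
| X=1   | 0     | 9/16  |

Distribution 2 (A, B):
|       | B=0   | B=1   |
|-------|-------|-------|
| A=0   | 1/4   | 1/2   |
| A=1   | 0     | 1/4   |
Distribution 1 (X, Y):
Marginal P(X) (row sums):
  P(X=0) = 7/16 + 0 = 7/16
  P(X=1) = 0 + 9/16 = 9/16
Marginal P(Y) (column sums):
  P(Y=0) = 7/16 + 0 = 7/16
  P(Y=1) = 0 + 9/16 = 9/16

H(X) = -[(7/16)·log₂(7/16) + (9/16)·log₂(9/16)]
  = 0.5218 + 0.4669
  = 0.9887 bits
H(Y) = -[(7/16)·log₂(7/16) + (9/16)·log₂(9/16)]
  = 0.5218 + 0.4669
  = 0.9887 bits
H(X,Y) = -[(7/16)·log₂(7/16) + (9/16)·log₂(9/16)]
  = 0.5218 + 0.4669
  = 0.9887 bits

I(X;Y) = H(X) + H(Y) - H(X,Y)
  = 0.9887 + 0.9887 - 0.9887
  = 0.9887 bits

Distribution 2 (A, B):
Marginal P(A) (row sums):
  P(A=0) = 1/4 + 1/2 = 3/4
  P(A=1) = 0 + 1/4 = 1/4
Marginal P(B) (column sums):
  P(B=0) = 1/4 + 0 = 1/4
  P(B=1) = 1/2 + 1/4 = 3/4

H(A) = -[(3/4)·log₂(3/4) + (1/4)·log₂(1/4)]
  = 0.3113 + 0.5000
  = 0.8113 bits
H(B) = -[(1/4)·log₂(1/4) + (3/4)·log₂(3/4)]
  = 0.5000 + 0.3113
  = 0.8113 bits
H(A,B) = -[(1/4)·log₂(1/4) + (1/2)·log₂(1/2) + (1/4)·log₂(1/4)]
  = 0.5000 + 0.5000 + 0.5000
  = 1.5000 bits

I(A;B) = H(A) + H(B) - H(A,B)
  = 0.8113 + 0.8113 - 1.5000
  = 0.1226 bits

I(X;Y) = 0.9887 bits > I(A;B) = 0.1226 bits, so (X, Y) has the higher mutual information (stronger dependence).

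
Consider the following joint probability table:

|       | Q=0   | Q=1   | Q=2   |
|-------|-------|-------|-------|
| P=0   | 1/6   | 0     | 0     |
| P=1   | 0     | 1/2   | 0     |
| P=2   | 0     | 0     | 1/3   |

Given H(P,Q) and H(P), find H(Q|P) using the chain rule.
From the chain rule: H(P,Q) = H(P) + H(Q|P)
Therefore: H(Q|P) = H(P,Q) - H(P)

H(P,Q) = -[(1/6)·log₂(1/6) + (1/2)·log₂(1/2) + (1/3)·log₂(1/3)]
  = 0.4308 + 0.5000 + 0.5283
  = 1.4591 bits
Marginal P(P) (row sums):
  P(P=0) = 1/6 + 0 + 0 = 1/6
  P(P=1) = 0 + 1/2 + 0 = 1/2
  P(P=2) = 0 + 0 + 1/3 = 1/3
H(P) = -[(1/6)·log₂(1/6) + (1/2)·log₂(1/2) + (1/3)·log₂(1/3)]
  = 0.4308 + 0.5000 + 0.5283
  = 1.4591 bits

H(Q|P) = 1.4591 - 1.4591 = 0.0000 bits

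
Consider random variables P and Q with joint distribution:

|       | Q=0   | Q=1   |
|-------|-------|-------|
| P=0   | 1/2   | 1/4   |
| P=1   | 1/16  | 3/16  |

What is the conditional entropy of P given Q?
Marginal P(Q) (column sums):
  P(Q=0) = 1/2 + 1/16 = 9/16
  P(Q=1) = 1/4 + 3/16 = 7/16

H(P|Q) = -Σ P(P,Q)·log₂ P(P|Q), where P(P|Q) = P(P,Q) / P(Q)
  (P=0,Q=0): P(P|Q) = (1/2)/(9/16) = 8/9;  -(1/2)·log₂(8/9) = 0.0850
  (P=0,Q=1): P(P|Q) = (1/4)/(7/16) = 4/7;  -(1/4)·log₂(4/7) = 0.2018
  (P=1,Q=0): P(P|Q) = (1/16)/(9/16) = 1/9;  -(1/16)·log₂(1/9) = 0.1981
  (P=1,Q=1): P(P|Q) = (3/16)/(7/16) = 3/7;  -(3/16)·log₂(3/7) = 0.2292
H(P|Q) = 0.0850 + 0.2018 + 0.1981 + 0.2292
  = 0.7141 bits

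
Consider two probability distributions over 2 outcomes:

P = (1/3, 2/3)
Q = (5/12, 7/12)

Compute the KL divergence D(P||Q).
D(P||Q) = Σ P(i) log₂(P(i)/Q(i))
  i=0: (1/3) × log₂((1/3)/(5/12)) = (1/3) × log₂(4/5) = -0.1073
  i=1: (2/3) × log₂((2/3)/(7/12)) = (2/3) × log₂(8/7) = 0.1284
D(P||Q) = -0.1073 + 0.1284
  = 0.0211 bits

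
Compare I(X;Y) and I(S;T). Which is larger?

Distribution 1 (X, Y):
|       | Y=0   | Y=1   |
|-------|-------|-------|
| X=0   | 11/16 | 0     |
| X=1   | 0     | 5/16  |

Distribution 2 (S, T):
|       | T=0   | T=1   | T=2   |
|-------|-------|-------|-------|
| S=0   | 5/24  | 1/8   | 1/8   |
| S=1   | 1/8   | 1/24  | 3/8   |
Distribution 1 (X, Y):
Marginal P(X) (row sums):
  P(X=0) = 11/16 + 0 = 11/16
  P(X=1) = 0 + 5/16 = 5/16
Marginal P(Y) (column sums):
  P(Y=0) = 11/16 + 0 = 11/16
  P(Y=1) = 0 + 5/16 = 5/16

H(X) = -[(11/16)·log₂(11/16) + (5/16)·log₂(5/16)]
  = 0.3716 + 0.5244
  = 0.8960 bits
H(Y) = -[(11/16)·log₂(11/16) + (5/16)·log₂(5/16)]
  = 0.3716 + 0.5244
  = 0.8960 bits
H(X,Y) = -[(11/16)·log₂(11/16) + (5/16)·log₂(5/16)]
  = 0.3716 + 0.5244
  = 0.8960 bits

I(X;Y) = H(X) + H(Y) - H(X,Y)
  = 0.8960 + 0.8960 - 0.8960
  = 0.8960 bits

Distribution 2 (S, T):
Marginal P(S) (row sums):
  P(S=0) = 5/24 + 1/8 + 1/8 = 11/24
  P(S=1) = 1/8 + 1/24 + 3/8 = 13/24
Marginal P(T) (column sums):
  P(T=0) = 5/24 + 1/8 = 1/3
  P(T=1) = 1/8 + 1/24 = 1/6
  P(T=2) = 1/8 + 3/8 = 1/2

H(S) = -[(11/24)·log₂(11/24) + (13/24)·log₂(13/24)]
  = 0.5159 + 0.4791
  = 0.9950 bits
H(T) = -[(1/3)·log₂(1/3) + (1/6)·log₂(1/6) + (1/2)·log₂(1/2)]
  = 0.5283 + 0.4308 + 0.5000
  = 1.4591 bits
H(S,T) = -[(5/24)·log₂(5/24) + (1/8)·log₂(1/8) + (1/8)·log₂(1/8) + (1/8)·log₂(1/8) + (1/24)·log₂(1/24) + (3/8)·log₂(3/8)]
  = 0.4715 + 0.3750 + 0.3750 + 0.3750 + 0.1910 + 0.5306
  = 2.3181 bits

I(S;T) = H(S) + H(T) - H(S,T)
  = 0.9950 + 1.4591 - 2.3181
  = 0.1360 bits

I(X;Y) = 0.8960 bits > I(S;T) = 0.1360 bits, so (X, Y) has the higher mutual information (stronger dependence).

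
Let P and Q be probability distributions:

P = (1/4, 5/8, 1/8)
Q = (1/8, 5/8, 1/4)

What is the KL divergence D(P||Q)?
D(P||Q) = Σ P(i) log₂(P(i)/Q(i))
  i=0: (1/4) × log₂((1/4)/(1/8)) = (1/4) × log₂(2) = 0.2500
  i=1: (5/8) × log₂((5/8)/(5/8)) = (5/8) × log₂(1) = 0.0000
  i=2: (1/8) × log₂((1/8)/(1/4)) = (1/8) × log₂(1/2) = -0.1250
D(P||Q) = 0.2500 + 0.0000 - 0.1250
  = 0.1250 bits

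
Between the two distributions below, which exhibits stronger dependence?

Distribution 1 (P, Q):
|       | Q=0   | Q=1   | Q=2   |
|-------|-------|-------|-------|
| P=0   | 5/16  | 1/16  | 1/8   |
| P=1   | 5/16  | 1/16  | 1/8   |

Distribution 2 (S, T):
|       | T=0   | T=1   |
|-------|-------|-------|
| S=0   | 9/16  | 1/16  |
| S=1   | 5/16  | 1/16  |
Distribution 1 (P, Q):
Marginal P(P) (row sums):
  P(P=0) = 5/16 + 1/16 + 1/8 = 1/2
  P(P=1) = 5/16 + 1/16 + 1/8 = 1/2
Marginal P(Q) (column sums):
  P(Q=0) = 5/16 + 5/16 = 5/8
  P(Q=1) = 1/16 + 1/16 = 1/8
  P(Q=2) = 1/8 + 1/8 = 1/4

H(P) = -[(1/2)·log₂(1/2) + (1/2)·log₂(1/2)]
  = 0.5000 + 0.5000
  = 1.0000 bits
H(Q) = -[(5/8)·log₂(5/8) + (1/8)·log₂(1/8) + (1/4)·log₂(1/4)]
  = 0.4238 + 0.3750 + 0.5000
  = 1.2988 bits
H(P,Q) = -[(5/16)·log₂(5/16) + (1/16)·log₂(1/16) + (1/8)·log₂(1/8) + (5/16)·log₂(5/16) + (1/16)·log₂(1/16) + (1/8)·log₂(1/8)]
  = 0.5244 + 0.2500 + 0.3750 + 0.5244 + 0.2500 + 0.3750
  = 2.2988 bits

I(P;Q) = H(P) + H(Q) - H(P,Q)
  = 1.0000 + 1.2988 - 2.2988
  = 0.0000 bits

Distribution 2 (S, T):
Marginal P(S) (row sums):
  P(S=0) = 9/16 + 1/16 = 5/8
  P(S=1) = 5/16 + 1/16 = 3/8
Marginal P(T) (column sums):
  P(T=0) = 9/16 + 5/16 = 7/8
  P(T=1) = 1/16 + 1/16 = 1/8

H(S) = -[(5/8)·log₂(5/8) + (3/8)·log₂(3/8)]
  = 0.4238 + 0.5306
  = 0.9544 bits
H(T) = -[(7/8)·log₂(7/8) + (1/8)·log₂(1/8)]
  = 0.1686 + 0.3750
  = 0.5436 bits
H(S,T) = -[(9/16)·log₂(9/16) + (1/16)·log₂(1/16) + (5/16)·log₂(5/16) + (1/16)·log₂(1/16)]
  = 0.4669 + 0.2500 + 0.5244 + 0.2500
  = 1.4913 bits

I(S;T) = H(S) + H(T) - H(S,T)
  = 0.9544 + 0.5436 - 1.4913
  = 0.0067 bits

I(S;T) = 0.0067 bits > I(P;Q) = 0.0000 bits, so (S, T) has the higher mutual information (stronger dependence).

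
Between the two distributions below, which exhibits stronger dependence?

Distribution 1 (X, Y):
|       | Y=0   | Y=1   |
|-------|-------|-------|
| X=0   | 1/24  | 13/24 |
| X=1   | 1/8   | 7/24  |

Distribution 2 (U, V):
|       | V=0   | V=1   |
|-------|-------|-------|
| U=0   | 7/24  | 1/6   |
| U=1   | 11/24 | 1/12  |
Distribution 1 (X, Y):
Marginal P(X) (row sums):
  P(X=0) = 1/24 + 13/24 = 7/12
  P(X=1) = 1/8 + 7/24 = 5/12
Marginal P(Y) (column sums):
  P(Y=0) = 1/24 + 1/8 = 1/6
  P(Y=1) = 13/24 + 7/24 = 5/6

H(X) = -[(7/12)·log₂(7/12) + (5/12)·log₂(5/12)]
  = 0.4536 + 0.5263
  = 0.9799 bits
H(Y) = -[(1/6)·log₂(1/6) + (5/6)·log₂(5/6)]
  = 0.4308 + 0.2192
  = 0.6500 bits
H(X,Y) = -[(1/24)·log₂(1/24) + (13/24)·log₂(13/24) + (1/8)·log₂(1/8) + (7/24)·log₂(7/24)]
  = 0.1910 + 0.4791 + 0.3750 + 0.5185
  = 1.5636 bits

I(X;Y) = H(X) + H(Y) - H(X,Y)
  = 0.9799 + 0.6500 - 1.5636
  = 0.0663 bits

Distribution 2 (U, V):
Marginal P(U) (row sums):
  P(U=0) = 7/24 + 1/6 = 11/24
  P(U=1) = 11/24 + 1/12 = 13/24
Marginal P(V) (column sums):
  P(V=0) = 7/24 + 11/24 = 3/4
  P(V=1) = 1/6 + 1/12 = 1/4

H(U) = -[(11/24)·log₂(11/24) + (13/24)·log₂(13/24)]
  = 0.5159 + 0.4791
  = 0.9950 bits
H(V) = -[(3/4)·log₂(3/4) + (1/4)·log₂(1/4)]
  = 0.3113 + 0.5000
  = 0.8113 bits
H(U,V) = -[(7/24)·log₂(7/24) + (1/6)·log₂(1/6) + (11/24)·log₂(11/24) + (1/12)·log₂(1/12)]
  = 0.5185 + 0.4308 + 0.5159 + 0.2987
  = 1.7639 bits

I(U;V) = H(U) + H(V) - H(U,V)
  = 0.9950 + 0.8113 - 1.7639
  = 0.0424 bits

I(X;Y) = 0.0663 bits > I(U;V) = 0.0424 bits, so (X, Y) has the higher mutual information (stronger dependence).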